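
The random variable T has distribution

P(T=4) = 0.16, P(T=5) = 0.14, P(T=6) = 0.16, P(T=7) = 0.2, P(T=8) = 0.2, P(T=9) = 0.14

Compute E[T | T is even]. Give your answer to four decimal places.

6.1538

P(T is even) = 0.16 + 0.16 + 0.2 = 0.52.
E[T | T is even] = [4·0.16 + 6·0.16 + 8·0.2] / 0.52
 = 3.2 / 0.52
 = 80/13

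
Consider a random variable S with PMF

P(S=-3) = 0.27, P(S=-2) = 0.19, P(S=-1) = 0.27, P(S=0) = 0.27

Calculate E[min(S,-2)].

-2.27

E[min(S,-2)] = Σ min(s,-2)·P(S=s)
 = (-3)·0.27 + (-2)·0.19 + (-2)·0.27 + (-2)·0.27
 = (-0.81) + (-0.38) + (-0.54) + (-0.54)
 = -2.27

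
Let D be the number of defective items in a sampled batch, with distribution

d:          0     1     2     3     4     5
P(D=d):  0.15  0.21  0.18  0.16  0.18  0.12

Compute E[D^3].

E[D^3] = Σ d^3·P(D=d)
 = 0·0.15 + 1·0.21 + 8·0.18 + 27·0.16 + 64·0.18 + 125·0.12
 = 0 + 0.21 + 1.44 + 4.32 + 11.52 + 15
 = 32.49

32.49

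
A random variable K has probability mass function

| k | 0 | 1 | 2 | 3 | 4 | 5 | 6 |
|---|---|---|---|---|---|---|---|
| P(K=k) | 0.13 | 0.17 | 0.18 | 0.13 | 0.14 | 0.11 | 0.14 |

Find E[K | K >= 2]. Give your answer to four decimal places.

3.8571

P(K >= 2) = 0.18 + 0.13 + 0.14 + 0.11 + 0.14 = 0.7.
E[K | K >= 2] = [2·0.18 + 3·0.13 + 4·0.14 + 5·0.11 + 6·0.14] / 0.7
 = 2.7 / 0.7
 = 27/7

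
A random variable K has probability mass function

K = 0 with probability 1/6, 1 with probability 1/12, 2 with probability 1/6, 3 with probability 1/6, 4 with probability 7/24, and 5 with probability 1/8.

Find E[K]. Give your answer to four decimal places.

E[K] = Σ k·P(K=k)
 = 0·1/6 + 1·1/12 + 2·1/6 + 3·1/6 + 4·7/24 + 5·1/8
 = 0 + 1/12 + 1/3 + 1/2 + 7/6 + 5/8
 = 65/24

2.7083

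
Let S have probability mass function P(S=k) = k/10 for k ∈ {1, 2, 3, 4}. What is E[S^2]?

10

E[S^2] = Σ s^2·P(S=s)
 = 1·1/10 + 4·1/5 + 9·3/10 + 16·2/5
 = 1/10 + 4/5 + 27/10 + 32/5
 = 10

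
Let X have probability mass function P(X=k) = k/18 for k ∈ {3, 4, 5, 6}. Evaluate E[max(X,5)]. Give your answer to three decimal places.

5.333

E[max(X,5)] = Σ max(x,5)·P(X=x)
 = 5·1/6 + 5·2/9 + 5·5/18 + 6·1/3
 = 5/6 + 10/9 + 25/18 + 2
 = 16/3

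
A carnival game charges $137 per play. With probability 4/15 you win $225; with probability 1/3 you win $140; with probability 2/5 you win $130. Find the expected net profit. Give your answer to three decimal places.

E[payout] = 225·4/15 + 140·1/3 + 130·2/5
 = 60 + 140/3 + 52
 = 476/3
Net = 476/3 - 137 = 65/3

21.667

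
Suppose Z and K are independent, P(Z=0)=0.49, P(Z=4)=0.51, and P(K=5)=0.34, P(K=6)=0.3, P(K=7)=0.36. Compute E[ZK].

E[ZK] = Σ_z Σ_k zk · P(Z=z)P(K=k)
 = 0·0.1666 + 0·0.147 + 0·0.1764 + 20·0.1734 + 24·0.153 + 28·0.1836
 = 0 + 0 + 0 + 3.468 + 3.672 + 5.1408
 = 12.2808

12.2808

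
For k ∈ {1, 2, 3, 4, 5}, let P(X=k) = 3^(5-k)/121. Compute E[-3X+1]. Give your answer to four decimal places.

E[-3X+1] = Σ (-3x+1)·P(X=x)
 = (-2)·81/121 + (-5)·27/121 + (-8)·9/121 + (-11)·3/121 + (-14)·1/121
 = (-162/121) + (-135/121) + (-72/121) + (-3/11) + (-14/121)
 = -416/121

-3.4380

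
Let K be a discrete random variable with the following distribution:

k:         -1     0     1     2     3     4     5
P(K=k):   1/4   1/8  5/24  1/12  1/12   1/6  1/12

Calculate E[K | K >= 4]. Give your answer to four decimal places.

P(K >= 4) = 1/6 + 1/12 = 1/4.
E[K | K >= 4] = [4·1/6 + 5·1/12] / (1/4)
 = 13/12 / (1/4)
 = 13/3

4.3333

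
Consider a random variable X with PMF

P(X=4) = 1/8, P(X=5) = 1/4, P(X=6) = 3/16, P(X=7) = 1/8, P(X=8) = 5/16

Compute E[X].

6.25

E[X] = Σ x·P(X=x)
 = 4·1/8 + 5·1/4 + 6·3/16 + 7·1/8 + 8·5/16
 = 1/2 + 5/4 + 9/8 + 7/8 + 5/2
 = 25/4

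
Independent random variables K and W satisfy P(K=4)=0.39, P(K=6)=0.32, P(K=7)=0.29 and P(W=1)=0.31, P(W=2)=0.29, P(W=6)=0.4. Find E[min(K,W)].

2.978

E[min(K,W)] = Σ_k Σ_w min(k,w) · P(K=k)P(W=w)
 = 1·0.1209 + 2·0.1131 + 4·0.156 + 1·0.0992 + 2·0.0928 + 6·0.128 + 1·0.0899 + 2·0.0841 + 6·0.116
 = 0.1209 + 0.2262 + 0.624 + 0.0992 + 0.1856 + 0.768 + 0.0899 + 0.1682 + 0.696
 = 2.978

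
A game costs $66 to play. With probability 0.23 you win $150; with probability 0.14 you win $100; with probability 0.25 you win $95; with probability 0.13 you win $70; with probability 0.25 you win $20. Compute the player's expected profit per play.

20.35

E[payout] = 150·0.23 + 100·0.14 + 95·0.25 + 70·0.13 + 20·0.25
 = 34.5 + 14 + 23.75 + 9.1 + 5
 = 86.35
Net = 86.35 - 66 = 20.35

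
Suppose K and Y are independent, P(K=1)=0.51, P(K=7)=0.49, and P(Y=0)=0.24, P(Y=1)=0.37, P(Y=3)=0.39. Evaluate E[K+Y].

E[K+Y] = Σ_k Σ_y (k+y) · P(K=k)P(Y=y)
 = 1·0.1224 + 2·0.1887 + 4·0.1989 + 7·0.1176 + 8·0.1813 + 10·0.1911
 = 0.1224 + 0.3774 + 0.7956 + 0.8232 + 1.4504 + 1.911
 = 5.48

5.48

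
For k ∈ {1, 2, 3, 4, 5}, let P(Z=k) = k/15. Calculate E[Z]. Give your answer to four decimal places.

3.6667

E[Z] = Σ z·P(Z=z)
 = 1·1/15 + 2·2/15 + 3·1/5 + 4·4/15 + 5·1/3
 = 1/15 + 4/15 + 3/5 + 16/15 + 5/3
 = 11/3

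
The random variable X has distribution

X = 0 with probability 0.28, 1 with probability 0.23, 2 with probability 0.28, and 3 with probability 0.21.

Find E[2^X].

3.54

E[2^X] = Σ 2^x·P(X=x)
 = 1·0.28 + 2·0.23 + 4·0.28 + 8·0.21
 = 0.28 + 0.46 + 1.12 + 1.68
 = 3.54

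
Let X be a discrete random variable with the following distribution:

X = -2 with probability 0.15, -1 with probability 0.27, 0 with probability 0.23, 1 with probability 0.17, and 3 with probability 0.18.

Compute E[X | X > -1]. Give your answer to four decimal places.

P(X > -1) = 0.23 + 0.17 + 0.18 = 0.58.
E[X | X > -1] = [0·0.23 + 1·0.17 + 3·0.18] / 0.58
 = 0.71 / 0.58
 = 71/58

1.2241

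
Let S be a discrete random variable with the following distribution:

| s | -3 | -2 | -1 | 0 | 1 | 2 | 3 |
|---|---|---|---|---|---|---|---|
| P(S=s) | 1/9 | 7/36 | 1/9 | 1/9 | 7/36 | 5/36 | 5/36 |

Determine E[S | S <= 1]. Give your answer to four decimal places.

-0.8846

P(S <= 1) = 1/9 + 7/36 + 1/9 + 1/9 + 7/36 = 13/18.
E[S | S <= 1] = [(-3)·1/9 + (-2)·7/36 + (-1)·1/9 + 0·1/9 + 1·7/36] / (13/18)
 = -23/36 / (13/18)
 = -23/26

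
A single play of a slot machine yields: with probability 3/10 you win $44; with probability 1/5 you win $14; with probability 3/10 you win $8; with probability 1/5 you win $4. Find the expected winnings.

19.2

E[payout] = 44·3/10 + 14·1/5 + 8·3/10 + 4·1/5
 = 66/5 + 14/5 + 12/5 + 4/5
 = 96/5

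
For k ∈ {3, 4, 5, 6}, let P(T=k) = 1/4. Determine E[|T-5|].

E[|T-5|] = Σ |t-5|·P(T=t)
 = 2·1/4 + 1·1/4 + 0·1/4 + 1·1/4
 = 1/2 + 1/4 + 0 + 1/4
 = 1

1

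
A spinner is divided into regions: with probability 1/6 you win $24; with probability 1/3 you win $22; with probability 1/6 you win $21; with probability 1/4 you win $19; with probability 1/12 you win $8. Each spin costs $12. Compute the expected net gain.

8.25

E[payout] = 24·1/6 + 22·1/3 + 21·1/6 + 19·1/4 + 8·1/12
 = 4 + 22/3 + 7/2 + 19/4 + 2/3
 = 81/4
Net = 81/4 - 12 = 33/4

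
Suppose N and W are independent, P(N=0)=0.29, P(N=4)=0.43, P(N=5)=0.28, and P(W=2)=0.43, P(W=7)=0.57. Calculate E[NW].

E[NW] = Σ_n Σ_w nw · P(N=n)P(W=w)
 = 0·0.1247 + 0·0.1653 + 8·0.1849 + 28·0.2451 + 10·0.1204 + 35·0.1596
 = 0 + 0 + 1.4792 + 6.8628 + 1.204 + 5.586
 = 15.132

15.132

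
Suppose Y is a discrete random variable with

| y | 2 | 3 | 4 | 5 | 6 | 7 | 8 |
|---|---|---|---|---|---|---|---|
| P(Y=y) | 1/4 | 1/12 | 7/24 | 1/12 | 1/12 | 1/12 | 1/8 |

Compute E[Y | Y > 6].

7.6

P(Y > 6) = 1/12 + 1/8 = 5/24.
E[Y | Y > 6] = [7·1/12 + 8·1/8] / (5/24)
 = 19/12 / (5/24)
 = 38/5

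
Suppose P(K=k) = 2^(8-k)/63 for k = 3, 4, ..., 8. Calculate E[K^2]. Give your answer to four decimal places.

16.6667

E[K^2] = Σ k^2·P(K=k)
 = 9·32/63 + 16·16/63 + 25·8/63 + 36·4/63 + 49·2/63 + 64·1/63
 = 32/7 + 256/63 + 200/63 + 16/7 + 14/9 + 64/63
 = 50/3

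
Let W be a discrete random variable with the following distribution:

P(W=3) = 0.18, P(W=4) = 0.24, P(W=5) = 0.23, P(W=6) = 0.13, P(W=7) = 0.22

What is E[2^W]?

49.12

E[2^W] = Σ 2^w·P(W=w)
 = 8·0.18 + 16·0.24 + 32·0.23 + 64·0.13 + 128·0.22
 = 1.44 + 3.84 + 7.36 + 8.32 + 28.16
 = 49.12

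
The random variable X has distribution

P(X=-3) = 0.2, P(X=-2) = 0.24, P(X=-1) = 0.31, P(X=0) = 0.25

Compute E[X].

E[X] = Σ x·P(X=x)
 = (-3)·0.2 + (-2)·0.24 + (-1)·0.31 + 0·0.25
 = (-0.6) + (-0.48) + (-0.31) + 0
 = -1.39

-1.39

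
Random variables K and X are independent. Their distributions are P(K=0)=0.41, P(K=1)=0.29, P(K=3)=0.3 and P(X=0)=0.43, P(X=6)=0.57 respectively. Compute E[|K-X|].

E[|K-X|] = Σ_k Σ_x |k-x| · P(K=k)P(X=x)
 = 0·0.1763 + 6·0.2337 + 1·0.1247 + 5·0.1653 + 3·0.129 + 3·0.171
 = 0 + 1.4022 + 0.1247 + 0.8265 + 0.387 + 0.513
 = 3.2534

3.2534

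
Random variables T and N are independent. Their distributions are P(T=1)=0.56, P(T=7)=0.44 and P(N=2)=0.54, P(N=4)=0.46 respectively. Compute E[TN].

E[TN] = Σ_t Σ_n tn · P(T=t)P(N=n)
 = 2·0.3024 + 4·0.2576 + 14·0.2376 + 28·0.2024
 = 0.6048 + 1.0304 + 3.3264 + 5.6672
 = 10.6288

10.6288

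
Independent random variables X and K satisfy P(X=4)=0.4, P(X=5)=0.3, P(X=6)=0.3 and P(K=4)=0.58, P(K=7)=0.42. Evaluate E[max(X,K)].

E[max(X,K)] = Σ_x Σ_k max(x,k) · P(X=x)P(K=k)
 = 4·0.232 + 7·0.168 + 5·0.174 + 7·0.126 + 6·0.174 + 7·0.126
 = 0.928 + 1.176 + 0.87 + 0.882 + 1.044 + 0.882
 = 5.782

5.782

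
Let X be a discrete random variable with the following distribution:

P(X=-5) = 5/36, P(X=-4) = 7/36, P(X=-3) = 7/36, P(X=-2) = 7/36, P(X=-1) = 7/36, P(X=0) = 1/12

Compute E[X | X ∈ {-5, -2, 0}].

P(X ∈ {-5, -2, 0}) = 5/36 + 7/36 + 1/12 = 5/12.
E[X | X ∈ {-5, -2, 0}] = [(-5)·5/36 + (-2)·7/36 + 0·1/12] / (5/12)
 = -13/12 / (5/12)
 = -13/5

-2.6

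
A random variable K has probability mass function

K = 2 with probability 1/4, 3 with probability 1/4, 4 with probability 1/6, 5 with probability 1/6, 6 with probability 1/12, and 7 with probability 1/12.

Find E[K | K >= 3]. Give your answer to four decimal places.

P(K >= 3) = 1/4 + 1/6 + 1/6 + 1/12 + 1/12 = 3/4.
E[K | K >= 3] = [3·1/4 + 4·1/6 + 5·1/6 + 6·1/12 + 7·1/12] / (3/4)
 = 10/3 / (3/4)
 = 40/9

4.4444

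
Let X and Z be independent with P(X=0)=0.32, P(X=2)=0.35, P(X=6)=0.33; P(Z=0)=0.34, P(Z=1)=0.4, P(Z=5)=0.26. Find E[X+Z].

E[X+Z] = Σ_x Σ_z (x+z) · P(X=x)P(Z=z)
 = 0·0.1088 + 1·0.128 + 5·0.0832 + 2·0.119 + 3·0.14 + 7·0.091 + 6·0.1122 + 7·0.132 + 11·0.0858
 = 0 + 0.128 + 0.416 + 0.238 + 0.42 + 0.637 + 0.6732 + 0.924 + 0.9438
 = 4.38

4.38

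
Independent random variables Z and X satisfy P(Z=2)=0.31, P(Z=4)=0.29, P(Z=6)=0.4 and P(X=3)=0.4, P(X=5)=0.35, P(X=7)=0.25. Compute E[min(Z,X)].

E[min(Z,X)] = Σ_z Σ_x min(z,x) · P(Z=z)P(X=x)
 = 2·0.124 + 2·0.1085 + 2·0.0775 + 3·0.116 + 4·0.1015 + 4·0.0725 + 3·0.16 + 5·0.14 + 6·0.1
 = 0.248 + 0.217 + 0.155 + 0.348 + 0.406 + 0.29 + 0.48 + 0.7 + 0.6
 = 3.444

3.444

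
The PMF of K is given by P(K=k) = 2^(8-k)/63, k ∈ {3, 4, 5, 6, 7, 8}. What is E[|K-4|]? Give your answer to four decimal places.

E[|K-4|] = Σ |k-4|·P(K=k)
 = 1·32/63 + 0·16/63 + 1·8/63 + 2·4/63 + 3·2/63 + 4·1/63
 = 32/63 + 0 + 8/63 + 8/63 + 2/21 + 4/63
 = 58/63

0.9206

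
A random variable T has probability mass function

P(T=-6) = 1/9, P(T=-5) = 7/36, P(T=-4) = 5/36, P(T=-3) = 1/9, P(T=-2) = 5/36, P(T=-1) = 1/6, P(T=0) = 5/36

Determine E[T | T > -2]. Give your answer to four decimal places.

P(T > -2) = 1/6 + 5/36 = 11/36.
E[T | T > -2] = [(-1)·1/6 + 0·5/36] / (11/36)
 = -1/6 / (11/36)
 = -6/11

-0.5455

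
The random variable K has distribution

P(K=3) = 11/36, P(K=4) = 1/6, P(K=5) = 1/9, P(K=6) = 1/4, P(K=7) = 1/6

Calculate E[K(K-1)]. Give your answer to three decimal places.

20.556

E[K(K-1)] = Σ k(k-1)·P(K=k)
 = 6·11/36 + 12·1/6 + 20·1/9 + 30·1/4 + 42·1/6
 = 11/6 + 2 + 20/9 + 15/2 + 7
 = 185/9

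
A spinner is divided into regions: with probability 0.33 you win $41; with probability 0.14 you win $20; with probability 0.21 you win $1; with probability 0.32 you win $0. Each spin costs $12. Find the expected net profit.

4.54

E[payout] = 41·0.33 + 20·0.14 + 1·0.21 + 0·0.32
 = 13.53 + 2.8 + 0.21 + 0
 = 16.54
Net = 16.54 - 12 = 4.54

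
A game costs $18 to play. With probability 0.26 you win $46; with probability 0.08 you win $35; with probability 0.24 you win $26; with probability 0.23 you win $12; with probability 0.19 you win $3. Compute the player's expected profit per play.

E[payout] = 46·0.26 + 35·0.08 + 26·0.24 + 12·0.23 + 3·0.19
 = 11.96 + 2.8 + 6.24 + 2.76 + 0.57
 = 24.33
Net = 24.33 - 18 = 6.33

6.33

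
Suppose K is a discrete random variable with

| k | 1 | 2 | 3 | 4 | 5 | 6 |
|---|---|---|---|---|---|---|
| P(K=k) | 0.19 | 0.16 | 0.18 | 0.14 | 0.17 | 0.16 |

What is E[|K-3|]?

E[|K-3|] = Σ |k-3|·P(K=k)
 = 2·0.19 + 1·0.16 + 0·0.18 + 1·0.14 + 2·0.17 + 3·0.16
 = 0.38 + 0.16 + 0 + 0.14 + 0.34 + 0.48
 = 1.5

1.5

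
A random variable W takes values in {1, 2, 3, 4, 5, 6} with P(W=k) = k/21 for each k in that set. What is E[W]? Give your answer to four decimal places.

E[W] = Σ w·P(W=w)
 = 1·1/21 + 2·2/21 + 3·1/7 + 4·4/21 + 5·5/21 + 6·2/7
 = 1/21 + 4/21 + 3/7 + 16/21 + 25/21 + 12/7
 = 13/3

4.3333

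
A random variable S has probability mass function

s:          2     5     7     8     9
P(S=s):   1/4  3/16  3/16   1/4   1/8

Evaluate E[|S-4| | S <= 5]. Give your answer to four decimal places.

1.5714

P(S <= 5) = 1/4 + 3/16 = 7/16.
E[|S-4| | S <= 5] = [2·1/4 + 1·3/16] / (7/16)
 = 11/16 / (7/16)
 = 11/7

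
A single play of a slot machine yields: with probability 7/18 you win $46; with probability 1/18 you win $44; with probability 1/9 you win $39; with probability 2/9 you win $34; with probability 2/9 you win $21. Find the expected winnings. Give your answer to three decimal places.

E[payout] = 46·7/18 + 44·1/18 + 39·1/9 + 34·2/9 + 21·2/9
 = 161/9 + 22/9 + 13/3 + 68/9 + 14/3
 = 332/9

36.889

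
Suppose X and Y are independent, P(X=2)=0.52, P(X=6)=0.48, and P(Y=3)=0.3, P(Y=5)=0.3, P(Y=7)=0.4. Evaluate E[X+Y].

9.12

E[X+Y] = Σ_x Σ_y (x+y) · P(X=x)P(Y=y)
 = 5·0.156 + 7·0.156 + 9·0.208 + 9·0.144 + 11·0.144 + 13·0.192
 = 0.78 + 1.092 + 1.872 + 1.296 + 1.584 + 2.496
 = 9.12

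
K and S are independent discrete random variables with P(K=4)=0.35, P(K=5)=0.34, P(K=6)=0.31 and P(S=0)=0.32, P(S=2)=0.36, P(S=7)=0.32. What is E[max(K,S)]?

5.6128

E[max(K,S)] = Σ_k Σ_s max(k,s) · P(K=k)P(S=s)
 = 4·0.112 + 4·0.126 + 7·0.112 + 5·0.1088 + 5·0.1224 + 7·0.1088 + 6·0.0992 + 6·0.1116 + 7·0.0992
 = 0.448 + 0.504 + 0.784 + 0.544 + 0.612 + 0.7616 + 0.5952 + 0.6696 + 0.6944
 = 5.6128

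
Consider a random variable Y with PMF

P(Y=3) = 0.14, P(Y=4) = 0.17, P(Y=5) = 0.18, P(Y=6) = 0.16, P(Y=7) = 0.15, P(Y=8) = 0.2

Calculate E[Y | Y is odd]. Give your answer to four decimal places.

5.0426

P(Y is odd) = 0.14 + 0.18 + 0.15 = 0.47.
E[Y | Y is odd] = [3·0.14 + 5·0.18 + 7·0.15] / 0.47
 = 2.37 / 0.47
 = 237/47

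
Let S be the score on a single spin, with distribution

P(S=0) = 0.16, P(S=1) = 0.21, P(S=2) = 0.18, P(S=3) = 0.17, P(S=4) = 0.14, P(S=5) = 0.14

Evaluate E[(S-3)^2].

E[(S-3)^2] = Σ (s-3)^2·P(S=s)
 = 9·0.16 + 4·0.21 + 1·0.18 + 0·0.17 + 1·0.14 + 4·0.14
 = 1.44 + 0.84 + 0.18 + 0 + 0.14 + 0.56
 = 3.16

3.16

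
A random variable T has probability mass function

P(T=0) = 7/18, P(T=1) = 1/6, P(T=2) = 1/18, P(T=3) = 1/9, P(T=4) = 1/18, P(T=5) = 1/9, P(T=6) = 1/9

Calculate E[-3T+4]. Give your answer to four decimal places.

E[-3T+4] = Σ (-3t+4)·P(T=t)
 = 4·7/18 + 1·1/6 + (-2)·1/18 + (-5)·1/9 + (-8)·1/18 + (-11)·1/9 + (-14)·1/9
 = 14/9 + 1/6 + (-1/9) + (-5/9) + (-4/9) + (-11/9) + (-14/9)
 = -13/6

-2.1667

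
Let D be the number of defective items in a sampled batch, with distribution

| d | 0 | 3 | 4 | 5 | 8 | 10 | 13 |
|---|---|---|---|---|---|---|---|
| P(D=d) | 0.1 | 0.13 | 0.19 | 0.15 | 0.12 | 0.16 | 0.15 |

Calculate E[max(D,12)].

E[max(D,12)] = Σ max(d,12)·P(D=d)
 = 12·0.1 + 12·0.13 + 12·0.19 + 12·0.15 + 12·0.12 + 12·0.16 + 13·0.15
 = 1.2 + 1.56 + 2.28 + 1.8 + 1.44 + 1.92 + 1.95
 = 12.15

12.15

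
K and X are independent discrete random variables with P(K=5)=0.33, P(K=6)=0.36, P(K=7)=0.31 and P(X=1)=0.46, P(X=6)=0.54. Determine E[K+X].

9.68

E[K+X] = Σ_k Σ_x (k+x) · P(K=k)P(X=x)
 = 6·0.1518 + 11·0.1782 + 7·0.1656 + 12·0.1944 + 8·0.1426 + 13·0.1674
 = 0.9108 + 1.9602 + 1.1592 + 2.3328 + 1.1408 + 2.1762
 = 9.68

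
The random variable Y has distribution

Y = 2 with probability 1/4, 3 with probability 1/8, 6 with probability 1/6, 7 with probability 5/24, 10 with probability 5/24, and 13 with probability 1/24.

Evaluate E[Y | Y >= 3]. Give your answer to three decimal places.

P(Y >= 3) = 1/8 + 1/6 + 5/24 + 5/24 + 1/24 = 3/4.
E[Y | Y >= 3] = [3·1/8 + 6·1/6 + 7·5/24 + 10·5/24 + 13·1/24] / (3/4)
 = 131/24 / (3/4)
 = 131/18

7.278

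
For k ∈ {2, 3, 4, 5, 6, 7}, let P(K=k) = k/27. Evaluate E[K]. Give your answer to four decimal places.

5.1481

E[K] = Σ k·P(K=k)
 = 2·2/27 + 3·1/9 + 4·4/27 + 5·5/27 + 6·2/9 + 7·7/27
 = 4/27 + 1/3 + 16/27 + 25/27 + 4/3 + 49/27
 = 139/27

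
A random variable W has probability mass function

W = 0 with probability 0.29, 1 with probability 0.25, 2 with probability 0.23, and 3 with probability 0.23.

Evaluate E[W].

1.4

E[W] = Σ w·P(W=w)
 = 0·0.29 + 1·0.25 + 2·0.23 + 3·0.23
 = 0 + 0.25 + 0.46 + 0.69
 = 1.4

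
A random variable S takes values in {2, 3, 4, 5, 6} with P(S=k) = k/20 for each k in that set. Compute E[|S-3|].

E[|S-3|] = Σ |s-3|·P(S=s)
 = 1·1/10 + 0·3/20 + 1·1/5 + 2·1/4 + 3·3/10
 = 1/10 + 0 + 1/5 + 1/2 + 9/10
 = 17/10

1.7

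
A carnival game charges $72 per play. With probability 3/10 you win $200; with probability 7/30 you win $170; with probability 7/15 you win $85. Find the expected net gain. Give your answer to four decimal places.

E[payout] = 200·3/10 + 170·7/30 + 85·7/15
 = 60 + 119/3 + 119/3
 = 418/3
Net = 418/3 - 72 = 202/3

67.3333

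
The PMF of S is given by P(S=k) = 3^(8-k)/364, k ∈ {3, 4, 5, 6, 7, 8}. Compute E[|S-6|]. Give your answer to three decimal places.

E[|S-6|] = Σ |s-6|·P(S=s)
 = 3·243/364 + 2·81/364 + 1·27/364 + 0·9/364 + 1·3/364 + 2·1/364
 = 729/364 + 81/182 + 27/364 + 0 + 3/364 + 1/182
 = 71/28

2.536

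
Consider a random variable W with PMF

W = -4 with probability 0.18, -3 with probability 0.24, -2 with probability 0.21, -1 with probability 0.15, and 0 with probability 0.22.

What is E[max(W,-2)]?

-1.41

E[max(W,-2)] = Σ max(w,-2)·P(W=w)
 = (-2)·0.18 + (-2)·0.24 + (-2)·0.21 + (-1)·0.15 + 0·0.22
 = (-0.36) + (-0.48) + (-0.42) + (-0.15) + 0
 = -1.41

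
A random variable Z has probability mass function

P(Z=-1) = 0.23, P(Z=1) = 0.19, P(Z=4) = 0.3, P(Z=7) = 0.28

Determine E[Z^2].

18.94

E[Z^2] = Σ z^2·P(Z=z)
 = 1·0.23 + 1·0.19 + 16·0.3 + 49·0.28
 = 0.23 + 0.19 + 4.8 + 13.72
 = 18.94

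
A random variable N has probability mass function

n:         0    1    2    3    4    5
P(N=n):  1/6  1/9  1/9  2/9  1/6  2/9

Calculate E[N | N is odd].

3.4

P(N is odd) = 1/9 + 2/9 + 2/9 = 5/9.
E[N | N is odd] = [1·1/9 + 3·2/9 + 5·2/9] / (5/9)
 = 17/9 / (5/9)
 = 17/5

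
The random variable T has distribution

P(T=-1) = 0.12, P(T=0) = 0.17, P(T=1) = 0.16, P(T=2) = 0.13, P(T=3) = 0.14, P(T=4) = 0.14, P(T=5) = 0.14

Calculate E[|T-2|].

1.7

E[|T-2|] = Σ |t-2|·P(T=t)
 = 3·0.12 + 2·0.17 + 1·0.16 + 0·0.13 + 1·0.14 + 2·0.14 + 3·0.14
 = 0.36 + 0.34 + 0.16 + 0 + 0.14 + 0.28 + 0.42
 = 1.7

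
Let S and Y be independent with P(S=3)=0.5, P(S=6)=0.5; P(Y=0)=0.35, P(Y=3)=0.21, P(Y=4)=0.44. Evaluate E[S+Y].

6.89

E[S+Y] = Σ_s Σ_y (s+y) · P(S=s)P(Y=y)
 = 3·0.175 + 6·0.105 + 7·0.22 + 6·0.175 + 9·0.105 + 10·0.22
 = 0.525 + 0.63 + 1.54 + 1.05 + 0.945 + 2.2
 = 6.89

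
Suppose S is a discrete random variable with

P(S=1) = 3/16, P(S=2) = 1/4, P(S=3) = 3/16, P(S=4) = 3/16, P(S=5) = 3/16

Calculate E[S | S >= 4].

4.5

P(S >= 4) = 3/16 + 3/16 = 3/8.
E[S | S >= 4] = [4·3/16 + 5·3/16] / (3/8)
 = 27/16 / (3/8)
 = 9/2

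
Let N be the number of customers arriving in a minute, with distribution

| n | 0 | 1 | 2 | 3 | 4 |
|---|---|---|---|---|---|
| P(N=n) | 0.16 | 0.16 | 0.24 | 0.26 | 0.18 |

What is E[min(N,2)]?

1.52

E[min(N,2)] = Σ min(n,2)·P(N=n)
 = 0·0.16 + 1·0.16 + 2·0.24 + 2·0.26 + 2·0.18
 = 0 + 0.16 + 0.48 + 0.52 + 0.36
 = 1.52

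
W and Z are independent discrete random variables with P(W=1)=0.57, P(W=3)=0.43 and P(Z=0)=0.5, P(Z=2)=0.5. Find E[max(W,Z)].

2.145

E[max(W,Z)] = Σ_w Σ_z max(w,z) · P(W=w)P(Z=z)
 = 1·0.285 + 2·0.285 + 3·0.215 + 3·0.215
 = 0.285 + 0.57 + 0.645 + 0.645
 = 2.145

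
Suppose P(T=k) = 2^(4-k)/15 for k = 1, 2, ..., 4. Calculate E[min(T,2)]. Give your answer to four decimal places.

1.4667

E[min(T,2)] = Σ min(t,2)·P(T=t)
 = 1·8/15 + 2·4/15 + 2·2/15 + 2·1/15
 = 8/15 + 8/15 + 4/15 + 2/15
 = 22/15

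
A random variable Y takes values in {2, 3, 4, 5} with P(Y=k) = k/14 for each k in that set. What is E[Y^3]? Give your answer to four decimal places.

69.8571

E[Y^3] = Σ y^3·P(Y=y)
 = 8·1/7 + 27·3/14 + 64·2/7 + 125·5/14
 = 8/7 + 81/14 + 128/7 + 625/14
 = 489/7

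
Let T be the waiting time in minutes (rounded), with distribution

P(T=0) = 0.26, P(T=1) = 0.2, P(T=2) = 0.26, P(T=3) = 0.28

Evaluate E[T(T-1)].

E[T(T-1)] = Σ t(t-1)·P(T=t)
 = 0·0.26 + 0·0.2 + 2·0.26 + 6·0.28
 = 0 + 0 + 0.52 + 1.68
 = 2.2

2.2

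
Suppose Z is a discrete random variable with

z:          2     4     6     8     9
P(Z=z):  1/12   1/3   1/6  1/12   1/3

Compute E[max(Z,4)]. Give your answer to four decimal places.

6.3333

E[max(Z,4)] = Σ max(z,4)·P(Z=z)
 = 4·1/12 + 4·1/3 + 6·1/6 + 8·1/12 + 9·1/3
 = 1/3 + 4/3 + 1 + 2/3 + 3
 = 19/3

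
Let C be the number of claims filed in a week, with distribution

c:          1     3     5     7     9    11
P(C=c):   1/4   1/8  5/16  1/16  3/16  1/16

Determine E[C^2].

E[C^2] = Σ c^2·P(C=c)
 = 1·1/4 + 9·1/8 + 25·5/16 + 49·1/16 + 81·3/16 + 121·1/16
 = 1/4 + 9/8 + 125/16 + 49/16 + 243/16 + 121/16
 = 35

35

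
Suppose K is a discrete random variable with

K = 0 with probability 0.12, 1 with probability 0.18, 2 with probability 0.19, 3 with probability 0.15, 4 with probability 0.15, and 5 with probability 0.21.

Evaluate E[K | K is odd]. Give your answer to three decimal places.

3.111

P(K is odd) = 0.18 + 0.15 + 0.21 = 0.54.
E[K | K is odd] = [1·0.18 + 3·0.15 + 5·0.21] / 0.54
 = 1.68 / 0.54
 = 28/9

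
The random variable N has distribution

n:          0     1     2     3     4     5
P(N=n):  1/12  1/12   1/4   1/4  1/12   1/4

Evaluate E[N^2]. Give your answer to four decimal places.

10.9167

E[N^2] = Σ n^2·P(N=n)
 = 0·1/12 + 1·1/12 + 4·1/4 + 9·1/4 + 16·1/12 + 25·1/4
 = 0 + 1/12 + 1 + 9/4 + 4/3 + 25/4
 = 131/12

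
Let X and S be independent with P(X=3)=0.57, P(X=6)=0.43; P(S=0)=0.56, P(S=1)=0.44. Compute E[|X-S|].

3.85

E[|X-S|] = Σ_x Σ_s |x-s| · P(X=x)P(S=s)
 = 3·0.3192 + 2·0.2508 + 6·0.2408 + 5·0.1892
 = 0.9576 + 0.5016 + 1.4448 + 0.946
 = 3.85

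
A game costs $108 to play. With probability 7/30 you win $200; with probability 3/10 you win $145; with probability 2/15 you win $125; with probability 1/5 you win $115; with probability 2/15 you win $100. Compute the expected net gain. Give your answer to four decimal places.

E[payout] = 200·7/30 + 145·3/10 + 125·2/15 + 115·1/5 + 100·2/15
 = 140/3 + 87/2 + 50/3 + 23 + 40/3
 = 859/6
Net = 859/6 - 108 = 211/6

35.1667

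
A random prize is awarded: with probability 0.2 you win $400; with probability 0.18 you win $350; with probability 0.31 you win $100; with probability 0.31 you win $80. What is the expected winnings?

198.8

E[payout] = 400·0.2 + 350·0.18 + 100·0.31 + 80·0.31
 = 80 + 63 + 31 + 24.8
 = 198.8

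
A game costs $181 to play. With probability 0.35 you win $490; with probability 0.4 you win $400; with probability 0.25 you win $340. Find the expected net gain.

E[payout] = 490·0.35 + 400·0.4 + 340·0.25
 = 171.5 + 160 + 85
 = 416.5
Net = 416.5 - 181 = 235.5

235.5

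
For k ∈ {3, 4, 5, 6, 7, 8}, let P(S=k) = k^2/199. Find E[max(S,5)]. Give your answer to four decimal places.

6.6382

E[max(S,5)] = Σ max(s,5)·P(S=s)
 = 5·9/199 + 5·16/199 + 5·25/199 + 6·36/199 + 7·49/199 + 8·64/199
 = 45/199 + 80/199 + 125/199 + 216/199 + 343/199 + 512/199
 = 1321/199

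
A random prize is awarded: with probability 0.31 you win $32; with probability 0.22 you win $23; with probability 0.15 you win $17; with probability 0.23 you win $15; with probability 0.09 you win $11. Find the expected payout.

21.97

E[payout] = 32·0.31 + 23·0.22 + 17·0.15 + 15·0.23 + 11·0.09
 = 9.92 + 5.06 + 2.55 + 3.45 + 0.99
 = 21.97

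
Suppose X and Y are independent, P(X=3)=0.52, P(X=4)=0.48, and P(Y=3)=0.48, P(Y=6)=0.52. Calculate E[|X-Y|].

1.5408

E[|X-Y|] = Σ_x Σ_y |x-y| · P(X=x)P(Y=y)
 = 0·0.2496 + 3·0.2704 + 1·0.2304 + 2·0.2496
 = 0 + 0.8112 + 0.2304 + 0.4992
 = 1.5408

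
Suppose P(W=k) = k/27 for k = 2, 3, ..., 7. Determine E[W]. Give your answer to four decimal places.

5.1481

E[W] = Σ w·P(W=w)
 = 2·2/27 + 3·1/9 + 4·4/27 + 5·5/27 + 6·2/9 + 7·7/27
 = 4/27 + 1/3 + 16/27 + 25/27 + 4/3 + 49/27
 = 139/27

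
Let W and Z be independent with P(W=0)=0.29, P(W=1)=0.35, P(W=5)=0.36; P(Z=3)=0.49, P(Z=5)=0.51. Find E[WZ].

E[WZ] = Σ_w Σ_z wz · P(W=w)P(Z=z)
 = 0·0.1421 + 0·0.1479 + 3·0.1715 + 5·0.1785 + 15·0.1764 + 25·0.1836
 = 0 + 0 + 0.5145 + 0.8925 + 2.646 + 4.59
 = 8.643

8.643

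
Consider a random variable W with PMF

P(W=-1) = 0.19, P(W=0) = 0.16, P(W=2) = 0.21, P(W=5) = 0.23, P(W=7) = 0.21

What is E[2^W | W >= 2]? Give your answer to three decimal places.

P(W >= 2) = 0.21 + 0.23 + 0.21 = 0.65.
E[2^W | W >= 2] = [4·0.21 + 32·0.23 + 128·0.21] / 0.65
 = 35.08 / 0.65
 = 3508/65

53.969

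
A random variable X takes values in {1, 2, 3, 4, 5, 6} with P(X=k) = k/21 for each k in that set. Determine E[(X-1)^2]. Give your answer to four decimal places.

13.3333

E[(X-1)^2] = Σ (x-1)^2·P(X=x)
 = 0·1/21 + 1·2/21 + 4·1/7 + 9·4/21 + 16·5/21 + 25·2/7
 = 0 + 2/21 + 4/7 + 12/7 + 80/21 + 50/7
 = 40/3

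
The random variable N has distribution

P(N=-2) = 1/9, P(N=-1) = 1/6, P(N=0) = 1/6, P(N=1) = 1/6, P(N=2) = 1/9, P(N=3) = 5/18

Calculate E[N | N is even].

0

P(N is even) = 1/9 + 1/6 + 1/9 = 7/18.
E[N | N is even] = [(-2)·1/9 + 0·1/6 + 2·1/9] / (7/18)
 = 0 / (7/18)
 = 0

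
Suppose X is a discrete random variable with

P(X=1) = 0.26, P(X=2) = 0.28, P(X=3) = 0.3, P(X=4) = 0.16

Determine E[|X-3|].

0.96

E[|X-3|] = Σ |x-3|·P(X=x)
 = 2·0.26 + 1·0.28 + 0·0.3 + 1·0.16
 = 0.52 + 0.28 + 0 + 0.16
 = 0.96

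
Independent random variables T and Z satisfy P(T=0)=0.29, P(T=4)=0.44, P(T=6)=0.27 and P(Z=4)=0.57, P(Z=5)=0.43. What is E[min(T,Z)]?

E[min(T,Z)] = Σ_t Σ_z min(t,z) · P(T=t)P(Z=z)
 = 0·0.1653 + 0·0.1247 + 4·0.2508 + 4·0.1892 + 4·0.1539 + 5·0.1161
 = 0 + 0 + 1.0032 + 0.7568 + 0.6156 + 0.5805
 = 2.9561

2.9561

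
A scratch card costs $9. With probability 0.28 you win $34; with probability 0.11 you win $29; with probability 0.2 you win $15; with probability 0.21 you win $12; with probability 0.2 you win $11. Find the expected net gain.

E[payout] = 34·0.28 + 29·0.11 + 15·0.2 + 12·0.21 + 11·0.2
 = 9.52 + 3.19 + 3 + 2.52 + 2.2
 = 20.43
Net = 20.43 - 9 = 11.43

11.43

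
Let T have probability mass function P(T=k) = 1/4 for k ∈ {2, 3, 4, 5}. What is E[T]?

3.5

E[T] = Σ t·P(T=t)
 = 2·1/4 + 3·1/4 + 4·1/4 + 5·1/4
 = 1/2 + 3/4 + 1 + 5/4
 = 7/2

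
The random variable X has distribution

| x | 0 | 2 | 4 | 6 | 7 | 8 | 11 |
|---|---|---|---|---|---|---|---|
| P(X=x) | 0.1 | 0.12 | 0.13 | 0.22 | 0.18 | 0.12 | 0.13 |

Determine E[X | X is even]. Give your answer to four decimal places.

4.4058

P(X is even) = 0.1 + 0.12 + 0.13 + 0.22 + 0.12 = 0.69.
E[X | X is even] = [0·0.1 + 2·0.12 + 4·0.13 + 6·0.22 + 8·0.12] / 0.69
 = 3.04 / 0.69
 = 304/69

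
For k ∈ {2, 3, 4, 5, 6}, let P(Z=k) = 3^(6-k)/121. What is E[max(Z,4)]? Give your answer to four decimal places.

4.0413

E[max(Z,4)] = Σ max(z,4)·P(Z=z)
 = 4·81/121 + 4·27/121 + 4·9/121 + 5·3/121 + 6·1/121
 = 324/121 + 108/121 + 36/121 + 15/121 + 6/121
 = 489/121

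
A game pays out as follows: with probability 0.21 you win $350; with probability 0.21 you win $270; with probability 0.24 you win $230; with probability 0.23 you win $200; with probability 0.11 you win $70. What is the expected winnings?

239.1

E[payout] = 350·0.21 + 270·0.21 + 230·0.24 + 200·0.23 + 70·0.11
 = 73.5 + 56.7 + 55.2 + 46 + 7.7
 = 239.1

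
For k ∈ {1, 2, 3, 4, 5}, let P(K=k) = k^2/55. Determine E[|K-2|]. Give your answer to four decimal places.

E[|K-2|] = Σ |k-2|·P(K=k)
 = 1·1/55 + 0·4/55 + 1·9/55 + 2·16/55 + 3·5/11
 = 1/55 + 0 + 9/55 + 32/55 + 15/11
 = 117/55

2.1273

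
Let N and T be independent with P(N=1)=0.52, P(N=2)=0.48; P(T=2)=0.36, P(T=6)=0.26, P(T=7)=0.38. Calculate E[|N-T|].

E[|N-T|] = Σ_n Σ_t |n-t| · P(N=n)P(T=t)
 = 1·0.1872 + 5·0.1352 + 6·0.1976 + 0·0.1728 + 4·0.1248 + 5·0.1824
 = 0.1872 + 0.676 + 1.1856 + 0 + 0.4992 + 0.912
 = 3.46

3.46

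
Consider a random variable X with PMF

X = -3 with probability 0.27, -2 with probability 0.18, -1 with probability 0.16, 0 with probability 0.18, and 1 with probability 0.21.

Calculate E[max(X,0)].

E[max(X,0)] = Σ max(x,0)·P(X=x)
 = 0·0.27 + 0·0.18 + 0·0.16 + 0·0.18 + 1·0.21
 = 0 + 0 + 0 + 0 + 0.21
 = 0.21

0.21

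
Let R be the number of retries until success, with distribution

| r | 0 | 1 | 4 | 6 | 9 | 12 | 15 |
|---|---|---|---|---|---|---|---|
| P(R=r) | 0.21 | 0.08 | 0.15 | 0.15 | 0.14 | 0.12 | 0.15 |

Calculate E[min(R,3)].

E[min(R,3)] = Σ min(r,3)·P(R=r)
 = 0·0.21 + 1·0.08 + 3·0.15 + 3·0.15 + 3·0.14 + 3·0.12 + 3·0.15
 = 0 + 0.08 + 0.45 + 0.45 + 0.42 + 0.36 + 0.45
 = 2.21

2.21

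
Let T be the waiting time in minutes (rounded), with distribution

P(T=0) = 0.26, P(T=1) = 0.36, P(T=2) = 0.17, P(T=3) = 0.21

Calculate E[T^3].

7.39

E[T^3] = Σ t^3·P(T=t)
 = 0·0.26 + 1·0.36 + 8·0.17 + 27·0.21
 = 0 + 0.36 + 1.36 + 5.67
 = 7.39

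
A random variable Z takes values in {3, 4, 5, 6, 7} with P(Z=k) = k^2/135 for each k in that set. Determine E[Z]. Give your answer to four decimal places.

5.7407

E[Z] = Σ z·P(Z=z)
 = 3·1/15 + 4·16/135 + 5·5/27 + 6·4/15 + 7·49/135
 = 1/5 + 64/135 + 25/27 + 8/5 + 343/135
 = 155/27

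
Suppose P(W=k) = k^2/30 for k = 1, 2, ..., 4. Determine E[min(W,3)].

2.8

E[min(W,3)] = Σ min(w,3)·P(W=w)
 = 1·1/30 + 2·2/15 + 3·3/10 + 3·8/15
 = 1/30 + 4/15 + 9/10 + 8/5
 = 14/5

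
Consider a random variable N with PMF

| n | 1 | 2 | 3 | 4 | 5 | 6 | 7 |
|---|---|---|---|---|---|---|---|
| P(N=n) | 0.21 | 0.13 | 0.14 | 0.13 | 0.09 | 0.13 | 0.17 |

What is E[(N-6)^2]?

9.37

E[(N-6)^2] = Σ (n-6)^2·P(N=n)
 = 25·0.21 + 16·0.13 + 9·0.14 + 4·0.13 + 1·0.09 + 0·0.13 + 1·0.17
 = 5.25 + 2.08 + 1.26 + 0.52 + 0.09 + 0 + 0.17
 = 9.37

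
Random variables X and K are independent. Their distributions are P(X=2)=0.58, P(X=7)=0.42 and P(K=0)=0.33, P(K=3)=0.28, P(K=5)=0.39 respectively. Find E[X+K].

6.89

E[X+K] = Σ_x Σ_k (x+k) · P(X=x)P(K=k)
 = 2·0.1914 + 5·0.1624 + 7·0.2262 + 7·0.1386 + 10·0.1176 + 12·0.1638
 = 0.3828 + 0.812 + 1.5834 + 0.9702 + 1.176 + 1.9656
 = 6.89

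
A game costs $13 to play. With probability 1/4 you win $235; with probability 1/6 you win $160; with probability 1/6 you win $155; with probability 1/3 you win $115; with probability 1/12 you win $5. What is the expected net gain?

137

E[payout] = 235·1/4 + 160·1/6 + 155·1/6 + 115·1/3 + 5·1/12
 = 235/4 + 80/3 + 155/6 + 115/3 + 5/12
 = 150
Net = 150 - 13 = 137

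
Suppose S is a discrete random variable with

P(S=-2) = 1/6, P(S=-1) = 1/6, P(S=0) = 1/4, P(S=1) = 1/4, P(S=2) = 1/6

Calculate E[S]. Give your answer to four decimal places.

E[S] = Σ s·P(S=s)
 = (-2)·1/6 + (-1)·1/6 + 0·1/4 + 1·1/4 + 2·1/6
 = (-1/3) + (-1/6) + 0 + 1/4 + 1/3
 = 1/12

0.0833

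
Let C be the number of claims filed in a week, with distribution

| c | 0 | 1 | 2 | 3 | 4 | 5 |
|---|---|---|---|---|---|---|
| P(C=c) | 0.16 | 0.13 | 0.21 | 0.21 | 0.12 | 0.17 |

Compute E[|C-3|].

E[|C-3|] = Σ |c-3|·P(C=c)
 = 3·0.16 + 2·0.13 + 1·0.21 + 0·0.21 + 1·0.12 + 2·0.17
 = 0.48 + 0.26 + 0.21 + 0 + 0.12 + 0.34
 = 1.41

1.41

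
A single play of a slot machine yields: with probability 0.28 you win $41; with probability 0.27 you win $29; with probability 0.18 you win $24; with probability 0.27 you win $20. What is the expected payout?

E[payout] = 41·0.28 + 29·0.27 + 24·0.18 + 20·0.27
 = 11.48 + 7.83 + 4.32 + 5.4
 = 29.03

29.03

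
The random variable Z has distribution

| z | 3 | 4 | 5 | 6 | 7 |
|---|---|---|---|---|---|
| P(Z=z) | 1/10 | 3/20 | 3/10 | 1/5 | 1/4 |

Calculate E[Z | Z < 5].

3.6

P(Z < 5) = 1/10 + 3/20 = 1/4.
E[Z | Z < 5] = [3·1/10 + 4·3/20] / (1/4)
 = 9/10 / (1/4)
 = 18/5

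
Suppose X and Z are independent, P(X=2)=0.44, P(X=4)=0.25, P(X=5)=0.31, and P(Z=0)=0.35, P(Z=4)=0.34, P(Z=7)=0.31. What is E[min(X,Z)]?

E[min(X,Z)] = Σ_x Σ_z min(x,z) · P(X=x)P(Z=z)
 = 0·0.154 + 2·0.1496 + 2·0.1364 + 0·0.0875 + 4·0.085 + 4·0.0775 + 0·0.1085 + 4·0.1054 + 5·0.0961
 = 0 + 0.2992 + 0.2728 + 0 + 0.34 + 0.31 + 0 + 0.4216 + 0.4805
 = 2.1241

2.1241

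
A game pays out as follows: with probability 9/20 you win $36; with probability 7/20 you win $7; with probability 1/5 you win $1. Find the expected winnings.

18.85

E[payout] = 36·9/20 + 7·7/20 + 1·1/5
 = 81/5 + 49/20 + 1/5
 = 377/20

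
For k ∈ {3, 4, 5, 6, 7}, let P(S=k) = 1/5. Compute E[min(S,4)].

3.8

E[min(S,4)] = Σ min(s,4)·P(S=s)
 = 3·1/5 + 4·1/5 + 4·1/5 + 4·1/5 + 4·1/5
 = 3/5 + 4/5 + 4/5 + 4/5 + 4/5
 = 19/5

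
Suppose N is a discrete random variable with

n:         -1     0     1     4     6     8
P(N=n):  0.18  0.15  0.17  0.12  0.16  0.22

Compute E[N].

E[N] = Σ n·P(N=n)
 = (-1)·0.18 + 0·0.15 + 1·0.17 + 4·0.12 + 6·0.16 + 8·0.22
 = (-0.18) + 0 + 0.17 + 0.48 + 0.96 + 1.76
 = 3.19

3.19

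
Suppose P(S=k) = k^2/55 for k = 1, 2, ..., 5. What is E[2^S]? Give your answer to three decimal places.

E[2^S] = Σ 2^s·P(S=s)
 = 2·1/55 + 4·4/55 + 8·9/55 + 16·16/55 + 32·5/11
 = 2/55 + 16/55 + 72/55 + 256/55 + 160/11
 = 1146/55

20.836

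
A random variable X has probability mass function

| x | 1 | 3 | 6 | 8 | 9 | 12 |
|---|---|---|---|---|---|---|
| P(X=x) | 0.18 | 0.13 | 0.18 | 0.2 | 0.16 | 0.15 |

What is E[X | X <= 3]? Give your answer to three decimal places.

P(X <= 3) = 0.18 + 0.13 = 0.31.
E[X | X <= 3] = [1·0.18 + 3·0.13] / 0.31
 = 0.57 / 0.31
 = 57/31

1.839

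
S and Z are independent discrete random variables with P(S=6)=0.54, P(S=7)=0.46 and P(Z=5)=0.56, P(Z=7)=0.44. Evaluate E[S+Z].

12.34

E[S+Z] = Σ_s Σ_z (s+z) · P(S=s)P(Z=z)
 = 11·0.3024 + 13·0.2376 + 12·0.2576 + 14·0.2024
 = 3.3264 + 3.0888 + 3.0912 + 2.8336
 = 12.34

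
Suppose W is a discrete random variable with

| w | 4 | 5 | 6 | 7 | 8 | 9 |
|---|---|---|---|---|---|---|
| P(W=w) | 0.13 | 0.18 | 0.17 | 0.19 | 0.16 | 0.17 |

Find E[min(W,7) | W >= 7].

P(W >= 7) = 0.19 + 0.16 + 0.17 = 0.52.
E[min(W,7) | W >= 7] = [7·0.19 + 7·0.16 + 7·0.17] / 0.52
 = 3.64 / 0.52
 = 7

7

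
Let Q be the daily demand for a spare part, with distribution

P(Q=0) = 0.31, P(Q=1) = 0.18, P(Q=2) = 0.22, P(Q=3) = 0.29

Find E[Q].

1.49

E[Q] = Σ q·P(Q=q)
 = 0·0.31 + 1·0.18 + 2·0.22 + 3·0.29
 = 0 + 0.18 + 0.44 + 0.87
 = 1.49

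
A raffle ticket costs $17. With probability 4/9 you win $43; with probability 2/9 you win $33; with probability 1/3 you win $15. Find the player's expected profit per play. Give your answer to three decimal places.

14.444

E[payout] = 43·4/9 + 33·2/9 + 15·1/3
 = 172/9 + 22/3 + 5
 = 283/9
Net = 283/9 - 17 = 130/9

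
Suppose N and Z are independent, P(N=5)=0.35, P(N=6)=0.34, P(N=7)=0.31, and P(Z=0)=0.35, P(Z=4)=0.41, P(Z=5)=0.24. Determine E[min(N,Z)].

E[min(N,Z)] = Σ_n Σ_z min(n,z) · P(N=n)P(Z=z)
 = 0·0.1225 + 4·0.1435 + 5·0.084 + 0·0.119 + 4·0.1394 + 5·0.0816 + 0·0.1085 + 4·0.1271 + 5·0.0744
 = 0 + 0.574 + 0.42 + 0 + 0.5576 + 0.408 + 0 + 0.5084 + 0.372
 = 2.84

2.84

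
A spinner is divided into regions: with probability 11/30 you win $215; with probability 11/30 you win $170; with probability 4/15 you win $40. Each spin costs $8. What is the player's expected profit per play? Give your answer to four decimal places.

143.8333

E[payout] = 215·11/30 + 170·11/30 + 40·4/15
 = 473/6 + 187/3 + 32/3
 = 911/6
Net = 911/6 - 8 = 863/6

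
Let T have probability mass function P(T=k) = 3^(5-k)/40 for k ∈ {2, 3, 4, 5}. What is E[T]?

2.45

E[T] = Σ t·P(T=t)
 = 2·27/40 + 3·9/40 + 4·3/40 + 5·1/40
 = 27/20 + 27/40 + 3/10 + 1/8
 = 49/20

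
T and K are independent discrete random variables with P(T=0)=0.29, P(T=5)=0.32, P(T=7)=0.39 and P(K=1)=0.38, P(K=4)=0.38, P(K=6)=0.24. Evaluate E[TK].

E[TK] = Σ_t Σ_k tk · P(T=t)P(K=k)
 = 0·0.1102 + 0·0.1102 + 0·0.0696 + 5·0.1216 + 20·0.1216 + 30·0.0768 + 7·0.1482 + 28·0.1482 + 42·0.0936
 = 0 + 0 + 0 + 0.608 + 2.432 + 2.304 + 1.0374 + 4.1496 + 3.9312
 = 14.4622

14.4622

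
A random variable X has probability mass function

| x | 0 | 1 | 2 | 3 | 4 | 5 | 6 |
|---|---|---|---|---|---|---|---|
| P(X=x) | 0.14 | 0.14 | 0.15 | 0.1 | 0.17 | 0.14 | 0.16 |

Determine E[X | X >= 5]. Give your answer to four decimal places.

5.5333

P(X >= 5) = 0.14 + 0.16 = 0.3.
E[X | X >= 5] = [5·0.14 + 6·0.16] / 0.3
 = 1.66 / 0.3
 = 83/15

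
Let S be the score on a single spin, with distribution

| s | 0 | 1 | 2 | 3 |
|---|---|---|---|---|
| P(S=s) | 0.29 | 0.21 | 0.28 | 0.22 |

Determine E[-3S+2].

E[-3S+2] = Σ (-3s+2)·P(S=s)
 = 2·0.29 + (-1)·0.21 + (-4)·0.28 + (-7)·0.22
 = 0.58 + (-0.21) + (-1.12) + (-1.54)
 = -2.29

-2.29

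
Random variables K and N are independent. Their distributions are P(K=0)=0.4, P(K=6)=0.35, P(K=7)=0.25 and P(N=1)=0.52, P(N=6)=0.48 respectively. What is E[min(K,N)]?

E[min(K,N)] = Σ_k Σ_n min(k,n) · P(K=k)P(N=n)
 = 0·0.208 + 0·0.192 + 1·0.182 + 6·0.168 + 1·0.13 + 6·0.12
 = 0 + 0 + 0.182 + 1.008 + 0.13 + 0.72
 = 2.04

2.04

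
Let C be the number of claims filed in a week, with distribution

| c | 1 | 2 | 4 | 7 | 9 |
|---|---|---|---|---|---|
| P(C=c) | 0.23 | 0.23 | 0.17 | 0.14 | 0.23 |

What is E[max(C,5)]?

6.2

E[max(C,5)] = Σ max(c,5)·P(C=c)
 = 5·0.23 + 5·0.23 + 5·0.17 + 7·0.14 + 9·0.23
 = 1.15 + 1.15 + 0.85 + 0.98 + 2.07
 = 6.2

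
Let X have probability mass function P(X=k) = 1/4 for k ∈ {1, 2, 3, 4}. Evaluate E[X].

E[X] = Σ x·P(X=x)
 = 1·1/4 + 2·1/4 + 3·1/4 + 4·1/4
 = 1/4 + 1/2 + 3/4 + 1
 = 5/2

2.5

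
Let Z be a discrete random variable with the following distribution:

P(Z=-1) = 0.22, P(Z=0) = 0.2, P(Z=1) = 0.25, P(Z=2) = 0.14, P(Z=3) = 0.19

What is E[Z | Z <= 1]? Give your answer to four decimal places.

P(Z <= 1) = 0.22 + 0.2 + 0.25 = 0.67.
E[Z | Z <= 1] = [(-1)·0.22 + 0·0.2 + 1·0.25] / 0.67
 = 0.03 / 0.67
 = 3/67

0.0448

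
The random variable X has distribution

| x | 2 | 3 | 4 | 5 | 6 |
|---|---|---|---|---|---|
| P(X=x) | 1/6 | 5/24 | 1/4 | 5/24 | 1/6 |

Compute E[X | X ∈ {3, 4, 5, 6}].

4.4

P(X ∈ {3, 4, 5, 6}) = 5/24 + 1/4 + 5/24 + 1/6 = 5/6.
E[X | X ∈ {3, 4, 5, 6}] = [3·5/24 + 4·1/4 + 5·5/24 + 6·1/6] / (5/6)
 = 11/3 / (5/6)
 = 22/5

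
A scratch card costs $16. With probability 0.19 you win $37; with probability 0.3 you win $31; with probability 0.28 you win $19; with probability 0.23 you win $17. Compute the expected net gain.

E[payout] = 37·0.19 + 31·0.3 + 19·0.28 + 17·0.23
 = 7.03 + 9.3 + 5.32 + 3.91
 = 25.56
Net = 25.56 - 16 = 9.56

9.56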